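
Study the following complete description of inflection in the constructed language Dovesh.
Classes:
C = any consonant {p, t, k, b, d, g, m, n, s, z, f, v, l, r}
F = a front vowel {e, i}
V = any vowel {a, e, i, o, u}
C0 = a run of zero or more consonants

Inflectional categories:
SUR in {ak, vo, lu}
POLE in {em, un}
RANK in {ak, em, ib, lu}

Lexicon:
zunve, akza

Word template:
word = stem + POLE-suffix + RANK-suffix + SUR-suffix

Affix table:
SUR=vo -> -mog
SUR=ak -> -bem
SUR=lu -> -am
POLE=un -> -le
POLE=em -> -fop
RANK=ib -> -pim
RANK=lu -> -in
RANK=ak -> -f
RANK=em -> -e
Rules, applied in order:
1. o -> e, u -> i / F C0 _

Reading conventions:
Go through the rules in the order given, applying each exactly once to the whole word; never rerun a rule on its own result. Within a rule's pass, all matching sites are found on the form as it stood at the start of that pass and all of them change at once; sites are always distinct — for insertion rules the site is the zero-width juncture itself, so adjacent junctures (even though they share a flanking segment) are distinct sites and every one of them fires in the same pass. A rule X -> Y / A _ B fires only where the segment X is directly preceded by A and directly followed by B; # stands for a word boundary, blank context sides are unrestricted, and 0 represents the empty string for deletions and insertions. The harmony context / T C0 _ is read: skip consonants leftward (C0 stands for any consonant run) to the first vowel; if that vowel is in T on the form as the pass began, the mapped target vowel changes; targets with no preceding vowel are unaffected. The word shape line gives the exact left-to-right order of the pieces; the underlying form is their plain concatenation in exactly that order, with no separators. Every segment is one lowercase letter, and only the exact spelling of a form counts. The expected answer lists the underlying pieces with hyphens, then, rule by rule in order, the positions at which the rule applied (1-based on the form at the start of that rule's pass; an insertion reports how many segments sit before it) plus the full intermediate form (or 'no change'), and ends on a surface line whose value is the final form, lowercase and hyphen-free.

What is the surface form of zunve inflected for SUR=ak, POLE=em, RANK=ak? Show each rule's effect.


underlying: zunve-fop-f-bem
1. o -> e, u -> i / F C0 _: fires at position(s) 7: zunvefepfbem
surface: zunvefepfbem


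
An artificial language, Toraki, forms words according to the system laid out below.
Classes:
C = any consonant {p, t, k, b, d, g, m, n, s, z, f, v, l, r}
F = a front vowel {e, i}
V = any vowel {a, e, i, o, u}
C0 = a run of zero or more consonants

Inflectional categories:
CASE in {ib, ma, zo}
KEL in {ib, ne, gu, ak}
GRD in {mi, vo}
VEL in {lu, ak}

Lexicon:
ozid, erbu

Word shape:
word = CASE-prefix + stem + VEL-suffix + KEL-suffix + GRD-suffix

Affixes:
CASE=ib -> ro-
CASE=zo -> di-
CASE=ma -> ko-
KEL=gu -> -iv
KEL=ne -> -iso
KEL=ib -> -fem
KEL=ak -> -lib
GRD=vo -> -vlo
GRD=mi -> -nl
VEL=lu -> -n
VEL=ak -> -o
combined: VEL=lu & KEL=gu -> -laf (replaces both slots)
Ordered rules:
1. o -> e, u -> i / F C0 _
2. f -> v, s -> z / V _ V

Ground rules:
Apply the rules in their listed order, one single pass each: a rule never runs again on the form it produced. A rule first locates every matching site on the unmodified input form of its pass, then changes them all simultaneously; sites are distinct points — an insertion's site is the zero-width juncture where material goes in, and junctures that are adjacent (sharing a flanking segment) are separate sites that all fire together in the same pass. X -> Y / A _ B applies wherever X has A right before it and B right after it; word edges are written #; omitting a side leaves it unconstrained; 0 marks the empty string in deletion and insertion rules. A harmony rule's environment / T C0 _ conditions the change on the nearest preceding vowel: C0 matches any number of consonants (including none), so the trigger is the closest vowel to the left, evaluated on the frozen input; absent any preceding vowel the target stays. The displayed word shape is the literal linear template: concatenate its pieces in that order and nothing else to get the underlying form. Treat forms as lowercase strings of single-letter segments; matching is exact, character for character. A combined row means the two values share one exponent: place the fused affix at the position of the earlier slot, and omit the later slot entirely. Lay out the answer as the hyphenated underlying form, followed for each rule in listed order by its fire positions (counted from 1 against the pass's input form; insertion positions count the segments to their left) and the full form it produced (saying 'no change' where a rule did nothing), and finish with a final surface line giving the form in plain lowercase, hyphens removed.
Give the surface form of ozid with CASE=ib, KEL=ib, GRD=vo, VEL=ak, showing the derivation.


underlying: ro-ozid-o-fem-vlo
1. o -> e, u -> i / F C0 _: fires at position(s) 7, 13: roozidefemvle
2. f -> v, s -> z / V _ V: fires at position(s) 8: roozidevemvle
surface: roozidevemvle


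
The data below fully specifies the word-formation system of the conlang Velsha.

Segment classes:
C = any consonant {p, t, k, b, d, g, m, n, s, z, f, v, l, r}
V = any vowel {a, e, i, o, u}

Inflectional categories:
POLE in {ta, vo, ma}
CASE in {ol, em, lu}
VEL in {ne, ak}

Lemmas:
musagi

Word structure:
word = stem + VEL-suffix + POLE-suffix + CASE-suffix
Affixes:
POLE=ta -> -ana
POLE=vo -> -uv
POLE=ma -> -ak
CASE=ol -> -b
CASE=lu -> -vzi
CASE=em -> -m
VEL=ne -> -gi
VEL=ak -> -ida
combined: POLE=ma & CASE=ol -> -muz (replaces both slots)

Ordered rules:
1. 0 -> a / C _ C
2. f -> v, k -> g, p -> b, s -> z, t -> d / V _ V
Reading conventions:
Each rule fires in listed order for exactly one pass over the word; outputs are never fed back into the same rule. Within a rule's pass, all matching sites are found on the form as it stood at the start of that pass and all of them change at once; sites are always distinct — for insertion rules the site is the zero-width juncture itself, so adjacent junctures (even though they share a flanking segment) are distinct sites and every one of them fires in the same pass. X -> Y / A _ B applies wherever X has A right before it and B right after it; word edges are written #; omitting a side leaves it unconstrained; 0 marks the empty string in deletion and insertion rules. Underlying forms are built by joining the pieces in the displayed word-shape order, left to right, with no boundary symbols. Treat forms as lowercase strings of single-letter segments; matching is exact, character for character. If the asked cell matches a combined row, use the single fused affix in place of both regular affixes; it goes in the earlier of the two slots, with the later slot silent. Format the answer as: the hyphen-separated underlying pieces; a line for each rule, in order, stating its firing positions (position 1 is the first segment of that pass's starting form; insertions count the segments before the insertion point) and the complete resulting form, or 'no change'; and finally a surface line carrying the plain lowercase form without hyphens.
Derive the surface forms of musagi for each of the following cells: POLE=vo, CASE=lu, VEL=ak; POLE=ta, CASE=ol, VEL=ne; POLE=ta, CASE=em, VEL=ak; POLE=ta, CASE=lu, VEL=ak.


cell POLE=vo, CASE=lu, VEL=ak:
underlying: musagi-ida-uv-vzi
1. 0 -> a / C _ C: inserts after position(s) 11, 12: musagiidauvavazi
2. f -> v, k -> g, p -> b, s -> z, t -> d / V _ V: fires at position(s) 3: muzagiidauvavazi
surface: muzagiidauvavazi

cell POLE=ta, CASE=ol, VEL=ne:
underlying: musagi-gi-ana-b
1. 0 -> a / C _ C: no change
2. f -> v, k -> g, p -> b, s -> z, t -> d / V _ V: fires at position(s) 3: muzagigianab
surface: muzagigianab

cell POLE=ta, CASE=em, VEL=ak:
underlying: musagi-ida-ana-m
1. 0 -> a / C _ C: no change
2. f -> v, k -> g, p -> b, s -> z, t -> d / V _ V: fires at position(s) 3: muzagiidaanam
surface: muzagiidaanam

cell POLE=ta, CASE=lu, VEL=ak:
underlying: musagi-ida-ana-vzi
1. 0 -> a / C _ C: inserts after position(s) 13: musagiidaanavazi
2. f -> v, k -> g, p -> b, s -> z, t -> d / V _ V: fires at position(s) 3: muzagiidaanavazi
surface: muzagiidaanavazi


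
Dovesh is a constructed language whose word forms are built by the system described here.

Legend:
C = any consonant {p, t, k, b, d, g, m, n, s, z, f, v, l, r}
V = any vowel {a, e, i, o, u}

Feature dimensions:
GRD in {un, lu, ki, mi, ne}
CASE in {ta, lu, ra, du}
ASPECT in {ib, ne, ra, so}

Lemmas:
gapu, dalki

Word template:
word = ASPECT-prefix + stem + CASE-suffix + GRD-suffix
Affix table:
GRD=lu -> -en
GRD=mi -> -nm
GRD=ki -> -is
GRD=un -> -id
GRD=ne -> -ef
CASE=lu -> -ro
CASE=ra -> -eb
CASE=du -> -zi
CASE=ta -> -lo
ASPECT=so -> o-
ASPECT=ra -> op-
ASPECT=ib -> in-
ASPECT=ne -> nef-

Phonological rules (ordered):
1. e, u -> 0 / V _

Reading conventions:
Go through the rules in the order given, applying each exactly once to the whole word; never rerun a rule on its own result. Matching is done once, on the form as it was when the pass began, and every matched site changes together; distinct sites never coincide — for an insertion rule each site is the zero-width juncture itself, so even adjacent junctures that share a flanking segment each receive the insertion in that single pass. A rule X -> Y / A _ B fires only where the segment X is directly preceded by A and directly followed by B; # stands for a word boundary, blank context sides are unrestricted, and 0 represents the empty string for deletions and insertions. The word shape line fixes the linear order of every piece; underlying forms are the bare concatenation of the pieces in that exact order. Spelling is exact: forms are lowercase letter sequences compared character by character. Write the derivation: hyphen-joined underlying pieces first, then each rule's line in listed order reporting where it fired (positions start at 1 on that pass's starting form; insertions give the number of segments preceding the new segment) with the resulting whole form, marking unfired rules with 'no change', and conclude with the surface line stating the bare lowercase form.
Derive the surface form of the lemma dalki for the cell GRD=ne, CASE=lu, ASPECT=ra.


underlying: op-dalki-ro-ef
1. e, u -> 0 / V _: fires at position(s) 10: opdalkirof
surface: opdalkirof


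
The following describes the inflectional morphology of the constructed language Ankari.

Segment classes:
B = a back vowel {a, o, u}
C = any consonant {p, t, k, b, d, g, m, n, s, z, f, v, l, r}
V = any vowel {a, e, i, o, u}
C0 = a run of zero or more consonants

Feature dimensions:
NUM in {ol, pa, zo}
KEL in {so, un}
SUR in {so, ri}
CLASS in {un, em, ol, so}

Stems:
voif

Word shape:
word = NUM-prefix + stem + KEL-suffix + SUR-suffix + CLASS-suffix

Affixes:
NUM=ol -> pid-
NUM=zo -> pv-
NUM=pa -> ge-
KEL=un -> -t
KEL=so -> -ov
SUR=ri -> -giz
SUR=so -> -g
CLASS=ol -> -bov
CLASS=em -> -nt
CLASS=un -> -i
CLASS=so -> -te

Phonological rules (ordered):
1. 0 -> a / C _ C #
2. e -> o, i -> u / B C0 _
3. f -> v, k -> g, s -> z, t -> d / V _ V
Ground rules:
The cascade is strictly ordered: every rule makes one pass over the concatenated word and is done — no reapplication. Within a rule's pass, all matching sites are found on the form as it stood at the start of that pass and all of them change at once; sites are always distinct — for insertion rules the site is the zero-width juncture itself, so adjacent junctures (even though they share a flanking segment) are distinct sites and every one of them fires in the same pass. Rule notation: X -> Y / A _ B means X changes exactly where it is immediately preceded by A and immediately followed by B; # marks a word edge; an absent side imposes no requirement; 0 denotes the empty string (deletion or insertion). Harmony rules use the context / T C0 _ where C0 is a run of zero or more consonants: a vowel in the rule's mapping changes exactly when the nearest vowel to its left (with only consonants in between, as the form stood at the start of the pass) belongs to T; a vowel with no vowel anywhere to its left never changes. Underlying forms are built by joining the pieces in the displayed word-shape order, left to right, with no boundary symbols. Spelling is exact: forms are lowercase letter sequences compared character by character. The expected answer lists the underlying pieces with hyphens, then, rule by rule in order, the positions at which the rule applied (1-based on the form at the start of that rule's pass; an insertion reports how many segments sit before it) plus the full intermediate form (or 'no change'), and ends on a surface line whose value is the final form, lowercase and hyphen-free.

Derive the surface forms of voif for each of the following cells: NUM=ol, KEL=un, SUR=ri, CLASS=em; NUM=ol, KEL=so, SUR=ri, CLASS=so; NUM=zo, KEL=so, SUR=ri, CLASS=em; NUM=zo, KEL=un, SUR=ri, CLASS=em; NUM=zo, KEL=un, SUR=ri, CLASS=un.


cell NUM=ol, KEL=un, SUR=ri, CLASS=em:
underlying: pid-voif-t-giz-nt
1. 0 -> a / C _ C #: inserts after position(s) 12: pidvoiftgiznat
2. e -> o, i -> u / B C0 _: fires at position(s) 6: pidvouftgiznat
3. f -> v, k -> g, s -> z, t -> d / V _ V: no change
surface: pidvouftgiznat

cell NUM=ol, KEL=so, SUR=ri, CLASS=so:
underlying: pid-voif-ov-giz-te
1. 0 -> a / C _ C #: no change
2. e -> o, i -> u / B C0 _: fires at position(s) 6, 11: pidvoufovguzte
3. f -> v, k -> g, s -> z, t -> d / V _ V: fires at position(s) 7: pidvouvovguzte
surface: pidvouvovguzte

cell NUM=zo, KEL=so, SUR=ri, CLASS=em:
underlying: pv-voif-ov-giz-nt
1. 0 -> a / C _ C #: inserts after position(s) 12: pvvoifovgiznat
2. e -> o, i -> u / B C0 _: fires at position(s) 5, 10: pvvoufovguznat
3. f -> v, k -> g, s -> z, t -> d / V _ V: fires at position(s) 6: pvvouvovguznat
surface: pvvouvovguznat

cell NUM=zo, KEL=un, SUR=ri, CLASS=em:
underlying: pv-voif-t-giz-nt
1. 0 -> a / C _ C #: inserts after position(s) 11: pvvoiftgiznat
2. e -> o, i -> u / B C0 _: fires at position(s) 5: pvvouftgiznat
3. f -> v, k -> g, s -> z, t -> d / V _ V: no change
surface: pvvouftgiznat

cell NUM=zo, KEL=un, SUR=ri, CLASS=un:
underlying: pv-voif-t-giz-i
1. 0 -> a / C _ C #: no change
2. e -> o, i -> u / B C0 _: fires at position(s) 5: pvvouftgizi
3. f -> v, k -> g, s -> z, t -> d / V _ V: no change
surface: pvvouftgizi


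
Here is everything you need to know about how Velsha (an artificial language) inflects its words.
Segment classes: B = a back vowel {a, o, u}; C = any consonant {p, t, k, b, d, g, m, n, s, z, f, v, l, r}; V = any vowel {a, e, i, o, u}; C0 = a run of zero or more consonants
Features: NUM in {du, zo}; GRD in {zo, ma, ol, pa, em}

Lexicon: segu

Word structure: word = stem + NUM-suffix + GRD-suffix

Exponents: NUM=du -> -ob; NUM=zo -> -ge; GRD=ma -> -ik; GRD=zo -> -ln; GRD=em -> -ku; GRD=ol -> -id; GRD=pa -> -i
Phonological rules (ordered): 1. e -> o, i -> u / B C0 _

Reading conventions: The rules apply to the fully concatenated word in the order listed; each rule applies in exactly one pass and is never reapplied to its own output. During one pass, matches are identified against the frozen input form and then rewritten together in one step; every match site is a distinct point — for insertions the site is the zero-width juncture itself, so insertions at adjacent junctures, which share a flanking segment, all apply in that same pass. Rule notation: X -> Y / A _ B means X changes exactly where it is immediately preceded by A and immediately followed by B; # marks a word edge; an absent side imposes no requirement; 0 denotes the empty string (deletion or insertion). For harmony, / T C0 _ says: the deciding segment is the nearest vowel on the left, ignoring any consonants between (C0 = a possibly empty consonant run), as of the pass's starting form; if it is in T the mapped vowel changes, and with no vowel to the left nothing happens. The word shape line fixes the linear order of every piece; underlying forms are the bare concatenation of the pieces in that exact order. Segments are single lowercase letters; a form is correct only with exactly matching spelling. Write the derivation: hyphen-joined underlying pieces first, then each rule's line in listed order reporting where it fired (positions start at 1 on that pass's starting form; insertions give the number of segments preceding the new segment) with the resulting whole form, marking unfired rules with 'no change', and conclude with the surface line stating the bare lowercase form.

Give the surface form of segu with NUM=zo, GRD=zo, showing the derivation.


underlying: segu-ge-ln
1. e -> o, i -> u / B C0 _: fires at position(s) 6: segugoln
surface: segugoln


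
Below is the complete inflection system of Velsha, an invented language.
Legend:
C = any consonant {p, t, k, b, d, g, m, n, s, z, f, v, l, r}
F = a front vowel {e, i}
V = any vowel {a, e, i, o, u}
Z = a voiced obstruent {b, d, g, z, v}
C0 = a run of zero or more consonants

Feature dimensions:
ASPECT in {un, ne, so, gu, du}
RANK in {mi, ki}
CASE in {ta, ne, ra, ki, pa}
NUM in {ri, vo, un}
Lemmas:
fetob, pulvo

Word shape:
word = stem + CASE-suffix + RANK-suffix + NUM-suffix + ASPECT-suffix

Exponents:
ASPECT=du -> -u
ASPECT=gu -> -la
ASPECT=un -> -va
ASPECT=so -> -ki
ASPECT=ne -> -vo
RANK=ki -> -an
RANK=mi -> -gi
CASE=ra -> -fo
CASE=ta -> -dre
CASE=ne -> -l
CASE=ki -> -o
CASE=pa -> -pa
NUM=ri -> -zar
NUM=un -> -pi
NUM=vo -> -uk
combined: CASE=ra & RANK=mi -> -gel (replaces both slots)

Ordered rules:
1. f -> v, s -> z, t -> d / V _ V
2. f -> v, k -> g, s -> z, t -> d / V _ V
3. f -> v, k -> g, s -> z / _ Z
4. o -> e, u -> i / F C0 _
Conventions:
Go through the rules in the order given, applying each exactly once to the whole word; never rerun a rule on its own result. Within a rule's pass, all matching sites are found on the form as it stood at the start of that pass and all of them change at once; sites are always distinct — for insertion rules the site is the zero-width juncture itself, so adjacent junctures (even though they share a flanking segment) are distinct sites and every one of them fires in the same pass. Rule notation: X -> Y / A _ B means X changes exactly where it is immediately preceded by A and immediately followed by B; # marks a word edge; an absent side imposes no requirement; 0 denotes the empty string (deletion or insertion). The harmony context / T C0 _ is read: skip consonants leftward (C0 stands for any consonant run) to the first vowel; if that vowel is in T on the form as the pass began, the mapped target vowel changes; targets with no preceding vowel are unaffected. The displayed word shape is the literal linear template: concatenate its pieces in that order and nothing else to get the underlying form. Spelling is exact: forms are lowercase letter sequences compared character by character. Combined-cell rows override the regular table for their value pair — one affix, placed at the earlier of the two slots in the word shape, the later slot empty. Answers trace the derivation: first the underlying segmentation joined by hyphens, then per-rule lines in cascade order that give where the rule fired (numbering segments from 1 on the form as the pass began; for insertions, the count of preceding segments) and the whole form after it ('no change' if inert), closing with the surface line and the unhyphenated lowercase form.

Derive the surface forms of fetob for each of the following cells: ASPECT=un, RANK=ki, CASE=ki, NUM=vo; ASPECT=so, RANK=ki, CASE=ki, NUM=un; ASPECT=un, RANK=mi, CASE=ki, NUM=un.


cell ASPECT=un, RANK=ki, CASE=ki, NUM=vo:
underlying: fetob-o-an-uk-va
1. f -> v, s -> z, t -> d / V _ V: fires at position(s) 3: fedoboanukva
2. f -> v, k -> g, s -> z, t -> d / V _ V: no change
3. f -> v, k -> g, s -> z / _ Z: fires at position(s) 10: fedoboanugva
4. o -> e, u -> i / F C0 _: fires at position(s) 4: fedeboanugva
surface: fedeboanugva

cell ASPECT=so, RANK=ki, CASE=ki, NUM=un:
underlying: fetob-o-an-pi-ki
1. f -> v, s -> z, t -> d / V _ V: fires at position(s) 3: fedoboanpiki
2. f -> v, k -> g, s -> z, t -> d / V _ V: fires at position(s) 11: fedoboanpigi
3. f -> v, k -> g, s -> z / _ Z: no change
4. o -> e, u -> i / F C0 _: fires at position(s) 4: fedeboanpigi
surface: fedeboanpigi

cell ASPECT=un, RANK=mi, CASE=ki, NUM=un:
underlying: fetob-o-gi-pi-va
1. f -> v, s -> z, t -> d / V _ V: fires at position(s) 3: fedobogipiva
2. f -> v, k -> g, s -> z, t -> d / V _ V: no change
3. f -> v, k -> g, s -> z / _ Z: no change
4. o -> e, u -> i / F C0 _: fires at position(s) 4: fedebogipiva
surface: fedebogipiva


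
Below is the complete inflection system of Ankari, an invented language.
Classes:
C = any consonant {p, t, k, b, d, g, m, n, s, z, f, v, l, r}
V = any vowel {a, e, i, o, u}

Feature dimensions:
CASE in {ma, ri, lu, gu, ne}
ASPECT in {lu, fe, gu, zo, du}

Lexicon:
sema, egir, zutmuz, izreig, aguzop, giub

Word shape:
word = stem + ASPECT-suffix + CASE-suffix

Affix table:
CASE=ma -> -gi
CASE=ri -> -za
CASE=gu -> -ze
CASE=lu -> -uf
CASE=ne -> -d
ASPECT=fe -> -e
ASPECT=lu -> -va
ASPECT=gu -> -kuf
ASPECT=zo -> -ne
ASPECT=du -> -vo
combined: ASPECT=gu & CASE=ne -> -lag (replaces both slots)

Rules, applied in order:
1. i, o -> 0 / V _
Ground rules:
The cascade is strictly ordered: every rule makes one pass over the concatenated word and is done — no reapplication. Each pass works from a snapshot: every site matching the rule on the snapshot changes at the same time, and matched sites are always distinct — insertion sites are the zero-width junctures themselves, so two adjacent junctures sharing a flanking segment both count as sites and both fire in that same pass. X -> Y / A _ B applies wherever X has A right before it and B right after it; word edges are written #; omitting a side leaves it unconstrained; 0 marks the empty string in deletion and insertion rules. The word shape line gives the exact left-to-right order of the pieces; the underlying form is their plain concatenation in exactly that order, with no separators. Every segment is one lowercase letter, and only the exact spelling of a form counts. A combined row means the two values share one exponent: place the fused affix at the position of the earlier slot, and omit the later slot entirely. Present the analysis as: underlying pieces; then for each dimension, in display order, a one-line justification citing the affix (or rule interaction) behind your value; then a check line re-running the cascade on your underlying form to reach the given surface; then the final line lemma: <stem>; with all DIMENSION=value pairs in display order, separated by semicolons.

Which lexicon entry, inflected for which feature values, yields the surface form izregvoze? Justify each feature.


underlying: izreig-vo-ze
CASE=gu - signalled by the affix -ze
ASPECT=du - signalled by the affix -vo
check: izreigvoze -> izregvoze
lemma: izreig; CASE=gu; ASPECT=du


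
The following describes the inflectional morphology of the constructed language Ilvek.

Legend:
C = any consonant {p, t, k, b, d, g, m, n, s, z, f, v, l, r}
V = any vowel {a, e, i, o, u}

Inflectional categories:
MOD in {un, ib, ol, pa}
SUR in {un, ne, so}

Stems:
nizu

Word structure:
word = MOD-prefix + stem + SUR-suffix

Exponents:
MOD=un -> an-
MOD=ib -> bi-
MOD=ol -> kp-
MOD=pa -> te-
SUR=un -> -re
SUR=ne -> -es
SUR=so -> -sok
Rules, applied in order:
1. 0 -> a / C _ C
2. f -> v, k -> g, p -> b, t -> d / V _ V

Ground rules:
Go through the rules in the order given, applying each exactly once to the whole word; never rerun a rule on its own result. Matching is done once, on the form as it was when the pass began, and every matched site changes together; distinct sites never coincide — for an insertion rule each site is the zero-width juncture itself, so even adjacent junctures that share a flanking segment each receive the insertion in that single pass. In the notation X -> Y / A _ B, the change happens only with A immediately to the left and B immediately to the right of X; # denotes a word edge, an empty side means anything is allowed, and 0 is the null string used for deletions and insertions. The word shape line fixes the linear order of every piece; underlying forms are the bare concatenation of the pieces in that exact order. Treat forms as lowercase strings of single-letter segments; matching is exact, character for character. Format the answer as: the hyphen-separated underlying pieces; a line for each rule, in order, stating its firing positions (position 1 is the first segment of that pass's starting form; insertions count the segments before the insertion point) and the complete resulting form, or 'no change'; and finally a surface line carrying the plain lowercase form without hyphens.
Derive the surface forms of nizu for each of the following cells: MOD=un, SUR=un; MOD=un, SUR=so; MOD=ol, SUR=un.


cell MOD=un, SUR=un:
underlying: an-nizu-re
1. 0 -> a / C _ C: inserts after position(s) 2: ananizure
2. f -> v, k -> g, p -> b, t -> d / V _ V: no change
surface: ananizure

cell MOD=un, SUR=so:
underlying: an-nizu-sok
1. 0 -> a / C _ C: inserts after position(s) 2: ananizusok
2. f -> v, k -> g, p -> b, t -> d / V _ V: no change
surface: ananizusok

cell MOD=ol, SUR=un:
underlying: kp-nizu-re
1. 0 -> a / C _ C: inserts after position(s) 1, 2: kapanizure
2. f -> v, k -> g, p -> b, t -> d / V _ V: fires at position(s) 3: kabanizure
surface: kabanizure


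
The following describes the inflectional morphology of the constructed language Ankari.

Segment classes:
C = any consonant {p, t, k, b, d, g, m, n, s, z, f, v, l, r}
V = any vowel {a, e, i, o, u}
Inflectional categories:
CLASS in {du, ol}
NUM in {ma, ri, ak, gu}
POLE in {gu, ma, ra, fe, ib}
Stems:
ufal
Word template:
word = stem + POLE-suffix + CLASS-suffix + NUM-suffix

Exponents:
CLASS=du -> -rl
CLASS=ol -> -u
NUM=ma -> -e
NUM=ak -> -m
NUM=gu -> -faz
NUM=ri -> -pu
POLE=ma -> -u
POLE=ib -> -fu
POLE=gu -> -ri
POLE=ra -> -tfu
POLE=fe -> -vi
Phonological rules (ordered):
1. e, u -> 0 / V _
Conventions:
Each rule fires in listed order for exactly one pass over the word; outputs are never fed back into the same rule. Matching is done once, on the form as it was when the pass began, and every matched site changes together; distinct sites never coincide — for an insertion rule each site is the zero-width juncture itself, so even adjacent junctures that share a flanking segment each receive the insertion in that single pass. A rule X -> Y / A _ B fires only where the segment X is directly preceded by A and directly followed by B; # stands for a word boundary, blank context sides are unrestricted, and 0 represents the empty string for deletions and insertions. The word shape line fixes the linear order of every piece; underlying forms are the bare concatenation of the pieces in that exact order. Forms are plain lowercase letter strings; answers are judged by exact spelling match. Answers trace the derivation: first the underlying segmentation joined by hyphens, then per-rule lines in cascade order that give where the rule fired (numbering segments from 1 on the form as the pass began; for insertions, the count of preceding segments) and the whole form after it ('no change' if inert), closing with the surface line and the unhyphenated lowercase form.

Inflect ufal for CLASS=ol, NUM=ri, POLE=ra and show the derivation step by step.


underlying: ufal-tfu-u-pu
1. e, u -> 0 / V _: fires at position(s) 8: ufaltfupu
surface: ufaltfupu


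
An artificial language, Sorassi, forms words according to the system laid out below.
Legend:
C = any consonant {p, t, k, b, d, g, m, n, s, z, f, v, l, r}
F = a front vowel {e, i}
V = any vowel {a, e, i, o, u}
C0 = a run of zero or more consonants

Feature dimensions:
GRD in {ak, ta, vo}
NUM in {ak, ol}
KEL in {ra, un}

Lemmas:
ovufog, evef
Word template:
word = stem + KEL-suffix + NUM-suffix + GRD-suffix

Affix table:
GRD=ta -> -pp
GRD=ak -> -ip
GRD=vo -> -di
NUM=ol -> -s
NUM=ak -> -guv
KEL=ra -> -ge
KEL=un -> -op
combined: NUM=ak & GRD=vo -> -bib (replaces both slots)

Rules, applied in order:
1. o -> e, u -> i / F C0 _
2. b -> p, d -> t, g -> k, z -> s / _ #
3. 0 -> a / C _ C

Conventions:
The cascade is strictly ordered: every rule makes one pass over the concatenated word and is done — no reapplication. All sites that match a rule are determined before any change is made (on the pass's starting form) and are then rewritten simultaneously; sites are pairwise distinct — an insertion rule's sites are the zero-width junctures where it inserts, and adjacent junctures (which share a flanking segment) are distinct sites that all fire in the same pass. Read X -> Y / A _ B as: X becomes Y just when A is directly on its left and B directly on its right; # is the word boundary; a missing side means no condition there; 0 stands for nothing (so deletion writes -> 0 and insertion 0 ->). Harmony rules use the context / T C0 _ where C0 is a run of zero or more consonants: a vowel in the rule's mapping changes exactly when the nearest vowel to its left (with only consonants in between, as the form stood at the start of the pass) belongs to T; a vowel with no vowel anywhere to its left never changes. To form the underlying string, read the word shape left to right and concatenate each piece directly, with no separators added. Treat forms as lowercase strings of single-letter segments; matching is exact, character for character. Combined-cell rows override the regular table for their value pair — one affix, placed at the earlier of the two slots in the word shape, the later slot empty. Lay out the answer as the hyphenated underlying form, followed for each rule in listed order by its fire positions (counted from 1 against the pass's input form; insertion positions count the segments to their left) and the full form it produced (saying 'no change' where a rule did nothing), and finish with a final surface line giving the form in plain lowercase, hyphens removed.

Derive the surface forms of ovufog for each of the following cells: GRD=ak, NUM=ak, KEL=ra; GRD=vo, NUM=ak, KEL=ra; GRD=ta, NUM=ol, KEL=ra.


cell GRD=ak, NUM=ak, KEL=ra:
underlying: ovufog-ge-guv-ip
1. o -> e, u -> i / F C0 _: fires at position(s) 10: ovufoggegivip
2. b -> p, d -> t, g -> k, z -> s / _ #: no change
3. 0 -> a / C _ C: inserts after position(s) 6: ovufogagegivip
surface: ovufogagegivip

cell GRD=vo, NUM=ak, KEL=ra:
underlying: ovufog-ge-bib
1. o -> e, u -> i / F C0 _: no change
2. b -> p, d -> t, g -> k, z -> s / _ #: fires at position(s) 11: ovufoggebip
3. 0 -> a / C _ C: inserts after position(s) 6: ovufogagebip
surface: ovufogagebip

cell GRD=ta, NUM=ol, KEL=ra:
underlying: ovufog-ge-s-pp
1. o -> e, u -> i / F C0 _: no change
2. b -> p, d -> t, g -> k, z -> s / _ #: no change
3. 0 -> a / C _ C: inserts after position(s) 6, 9, 10: ovufogagesapap
surface: ovufogagesapap


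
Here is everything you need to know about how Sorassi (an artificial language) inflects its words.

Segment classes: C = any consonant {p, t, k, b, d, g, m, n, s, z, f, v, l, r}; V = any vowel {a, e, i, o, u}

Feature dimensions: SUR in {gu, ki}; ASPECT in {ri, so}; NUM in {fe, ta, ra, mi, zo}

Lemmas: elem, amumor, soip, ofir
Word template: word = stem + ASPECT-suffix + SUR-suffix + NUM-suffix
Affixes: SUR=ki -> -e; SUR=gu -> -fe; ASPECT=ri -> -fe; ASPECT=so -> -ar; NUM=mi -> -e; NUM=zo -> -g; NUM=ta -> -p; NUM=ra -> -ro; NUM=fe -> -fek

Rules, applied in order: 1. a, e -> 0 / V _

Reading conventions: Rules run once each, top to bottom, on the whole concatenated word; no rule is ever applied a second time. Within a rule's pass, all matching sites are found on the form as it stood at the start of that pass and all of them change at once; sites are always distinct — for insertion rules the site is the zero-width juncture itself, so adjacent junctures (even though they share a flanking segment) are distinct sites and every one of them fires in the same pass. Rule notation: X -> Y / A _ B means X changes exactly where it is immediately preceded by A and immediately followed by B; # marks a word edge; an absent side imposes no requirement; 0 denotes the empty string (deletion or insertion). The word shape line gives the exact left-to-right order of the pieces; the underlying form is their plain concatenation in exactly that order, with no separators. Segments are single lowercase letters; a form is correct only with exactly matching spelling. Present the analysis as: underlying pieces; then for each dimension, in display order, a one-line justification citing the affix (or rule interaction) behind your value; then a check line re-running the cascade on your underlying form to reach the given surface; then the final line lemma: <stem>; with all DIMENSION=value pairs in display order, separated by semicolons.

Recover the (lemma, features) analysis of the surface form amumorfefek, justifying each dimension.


underlying: amumor-fe-e-fek
SUR=ki - signalled by the affix -e
ASPECT=ri - signalled by the affix -fe
NUM=fe - signalled by the affix -fek
check: amumorfeefek -> amumorfefek
lemma: amumor; SUR=ki; ASPECT=ri; NUM=fe


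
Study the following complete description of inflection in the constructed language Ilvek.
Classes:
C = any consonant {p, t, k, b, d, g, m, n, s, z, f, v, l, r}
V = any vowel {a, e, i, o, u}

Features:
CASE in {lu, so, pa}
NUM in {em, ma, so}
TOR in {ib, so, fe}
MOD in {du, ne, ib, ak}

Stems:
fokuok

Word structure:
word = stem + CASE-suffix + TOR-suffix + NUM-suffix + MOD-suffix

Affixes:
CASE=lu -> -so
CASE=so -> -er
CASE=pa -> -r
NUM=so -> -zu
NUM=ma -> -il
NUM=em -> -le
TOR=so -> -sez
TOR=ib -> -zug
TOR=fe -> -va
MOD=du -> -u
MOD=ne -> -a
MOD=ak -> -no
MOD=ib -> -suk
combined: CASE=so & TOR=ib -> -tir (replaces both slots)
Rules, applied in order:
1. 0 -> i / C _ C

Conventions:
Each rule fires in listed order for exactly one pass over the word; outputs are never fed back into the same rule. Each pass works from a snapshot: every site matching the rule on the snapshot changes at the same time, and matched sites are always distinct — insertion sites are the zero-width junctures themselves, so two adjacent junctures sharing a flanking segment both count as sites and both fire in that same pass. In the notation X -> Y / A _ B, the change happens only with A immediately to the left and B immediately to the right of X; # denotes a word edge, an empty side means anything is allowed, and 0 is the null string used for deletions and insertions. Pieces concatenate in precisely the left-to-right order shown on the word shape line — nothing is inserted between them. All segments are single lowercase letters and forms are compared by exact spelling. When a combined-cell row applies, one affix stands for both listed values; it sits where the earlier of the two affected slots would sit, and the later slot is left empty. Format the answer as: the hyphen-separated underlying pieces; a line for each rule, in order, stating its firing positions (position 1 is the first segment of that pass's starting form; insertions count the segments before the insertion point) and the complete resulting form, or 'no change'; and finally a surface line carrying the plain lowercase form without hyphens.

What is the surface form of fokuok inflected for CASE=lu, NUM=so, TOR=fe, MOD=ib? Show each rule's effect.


underlying: fokuok-so-va-zu-suk
1. 0 -> i / C _ C: inserts after position(s) 6: fokuokisovazusuk
surface: fokuokisovazusuk


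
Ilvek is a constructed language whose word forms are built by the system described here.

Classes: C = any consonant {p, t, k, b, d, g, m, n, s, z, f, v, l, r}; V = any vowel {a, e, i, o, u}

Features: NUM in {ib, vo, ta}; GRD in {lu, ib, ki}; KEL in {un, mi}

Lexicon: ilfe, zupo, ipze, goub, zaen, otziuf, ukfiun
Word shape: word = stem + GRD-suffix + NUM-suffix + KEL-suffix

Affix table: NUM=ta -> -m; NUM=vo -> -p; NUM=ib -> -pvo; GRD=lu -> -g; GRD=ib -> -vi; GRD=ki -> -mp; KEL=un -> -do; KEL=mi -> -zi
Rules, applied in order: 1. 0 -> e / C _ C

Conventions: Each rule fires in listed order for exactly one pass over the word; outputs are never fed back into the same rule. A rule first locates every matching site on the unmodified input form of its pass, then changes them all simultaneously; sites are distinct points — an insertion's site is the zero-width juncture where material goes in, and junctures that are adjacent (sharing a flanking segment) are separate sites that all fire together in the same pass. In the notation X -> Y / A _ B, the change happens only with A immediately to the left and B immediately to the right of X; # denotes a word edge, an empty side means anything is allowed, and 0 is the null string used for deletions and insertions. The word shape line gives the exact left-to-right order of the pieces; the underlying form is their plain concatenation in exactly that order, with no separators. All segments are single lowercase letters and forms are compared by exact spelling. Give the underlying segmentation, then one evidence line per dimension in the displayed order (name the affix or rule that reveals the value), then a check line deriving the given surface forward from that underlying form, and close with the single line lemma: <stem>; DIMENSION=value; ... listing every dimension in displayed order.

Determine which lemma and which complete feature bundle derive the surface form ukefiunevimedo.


underlying: ukfiun-vi-m-do
NUM=ta - signalled by the affix -m
GRD=ib - signalled by the affix -vi
KEL=un - signalled by the affix -do
check: ukfiunvimdo -> ukefiunevimedo
lemma: ukfiun; NUM=ta; GRD=ib; KEL=un


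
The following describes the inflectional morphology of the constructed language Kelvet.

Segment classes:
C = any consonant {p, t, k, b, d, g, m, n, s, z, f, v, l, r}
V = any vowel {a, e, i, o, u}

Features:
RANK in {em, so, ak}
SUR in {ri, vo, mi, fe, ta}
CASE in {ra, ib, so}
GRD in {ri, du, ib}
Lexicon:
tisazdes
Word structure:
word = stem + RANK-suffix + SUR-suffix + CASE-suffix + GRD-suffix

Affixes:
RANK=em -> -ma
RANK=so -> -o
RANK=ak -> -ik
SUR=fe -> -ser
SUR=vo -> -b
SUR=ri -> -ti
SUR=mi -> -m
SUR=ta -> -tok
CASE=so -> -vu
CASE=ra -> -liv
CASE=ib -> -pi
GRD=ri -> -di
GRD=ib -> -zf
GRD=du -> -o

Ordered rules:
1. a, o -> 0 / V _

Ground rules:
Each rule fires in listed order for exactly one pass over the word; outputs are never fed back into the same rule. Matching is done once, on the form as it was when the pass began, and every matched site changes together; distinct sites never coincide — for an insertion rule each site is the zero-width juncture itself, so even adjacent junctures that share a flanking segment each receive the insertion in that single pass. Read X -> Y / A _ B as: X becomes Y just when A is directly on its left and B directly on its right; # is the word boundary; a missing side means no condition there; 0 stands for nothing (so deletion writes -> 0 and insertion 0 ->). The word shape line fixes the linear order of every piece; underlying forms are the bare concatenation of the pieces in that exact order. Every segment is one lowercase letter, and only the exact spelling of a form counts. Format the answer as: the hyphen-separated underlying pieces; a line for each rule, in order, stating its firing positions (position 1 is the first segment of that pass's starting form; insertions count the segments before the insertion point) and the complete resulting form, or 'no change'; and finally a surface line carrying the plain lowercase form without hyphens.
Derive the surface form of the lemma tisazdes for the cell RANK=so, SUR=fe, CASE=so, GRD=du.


underlying: tisazdes-o-ser-vu-o
1. a, o -> 0 / V _: fires at position(s) 15: tisazdesoservu
surface: tisazdesoservu


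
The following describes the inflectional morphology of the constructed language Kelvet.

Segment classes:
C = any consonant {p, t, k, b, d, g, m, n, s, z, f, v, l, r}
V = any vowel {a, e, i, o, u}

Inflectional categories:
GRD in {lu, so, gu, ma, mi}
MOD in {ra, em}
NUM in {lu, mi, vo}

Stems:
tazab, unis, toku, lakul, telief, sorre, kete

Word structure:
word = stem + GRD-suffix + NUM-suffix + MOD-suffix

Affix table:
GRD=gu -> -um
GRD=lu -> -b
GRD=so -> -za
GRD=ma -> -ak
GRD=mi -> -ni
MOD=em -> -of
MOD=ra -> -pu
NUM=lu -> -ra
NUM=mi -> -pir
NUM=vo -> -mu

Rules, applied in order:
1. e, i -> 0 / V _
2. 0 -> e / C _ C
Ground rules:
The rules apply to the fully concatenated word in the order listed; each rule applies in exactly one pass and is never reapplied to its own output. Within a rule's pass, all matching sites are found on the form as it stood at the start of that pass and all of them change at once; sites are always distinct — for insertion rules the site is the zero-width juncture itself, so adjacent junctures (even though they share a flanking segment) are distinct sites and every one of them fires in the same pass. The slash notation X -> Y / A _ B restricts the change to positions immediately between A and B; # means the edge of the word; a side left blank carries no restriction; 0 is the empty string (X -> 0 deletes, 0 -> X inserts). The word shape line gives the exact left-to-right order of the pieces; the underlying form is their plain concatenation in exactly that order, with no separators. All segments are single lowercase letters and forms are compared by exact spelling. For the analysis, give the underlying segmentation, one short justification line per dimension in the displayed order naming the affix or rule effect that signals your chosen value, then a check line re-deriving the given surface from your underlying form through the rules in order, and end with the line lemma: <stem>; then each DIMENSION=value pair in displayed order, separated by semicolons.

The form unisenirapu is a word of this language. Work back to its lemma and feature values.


underlying: unis-ni-ra-pu
GRD=mi - signalled by the affix -ni
MOD=ra - signalled by the affix -pu
NUM=lu - signalled by the affix -ra
check: unisnirapu -> unisnirapu -> unisenirapu
lemma: unis; GRD=mi; MOD=ra; NUM=lu
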